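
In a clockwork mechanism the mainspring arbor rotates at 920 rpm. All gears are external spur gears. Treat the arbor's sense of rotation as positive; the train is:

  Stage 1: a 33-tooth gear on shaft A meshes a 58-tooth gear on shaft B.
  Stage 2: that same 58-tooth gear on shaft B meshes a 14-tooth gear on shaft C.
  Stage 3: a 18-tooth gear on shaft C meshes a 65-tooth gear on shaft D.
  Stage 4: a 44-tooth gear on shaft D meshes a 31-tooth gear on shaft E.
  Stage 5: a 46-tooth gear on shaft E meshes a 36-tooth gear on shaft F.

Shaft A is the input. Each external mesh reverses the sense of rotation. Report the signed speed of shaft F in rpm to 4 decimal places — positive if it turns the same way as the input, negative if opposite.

-1089.1287 rpm (opposite to input, |ω| = 1089.1287 rpm)

Stage 1 [33T→58T]: ω = 920.0000×33/58 = 523.4483 rpm, dir flips to −; running = −523.4483
Stage 2 [58T→14T]: ω = 523.4483×58/14 = 2168.5714 rpm, dir flips to +; running = +2168.5714
Stage 3 [18T→65T]: ω = 2168.5714×18/65 = 600.5275 rpm, dir flips to −; running = −600.5275
Stage 4 [44T→31T]: ω = 600.5275×44/31 = 852.3616 rpm, dir flips to +; running = +852.3616
Stage 5 [46T→36T]: ω = 852.3616×46/36 = 1089.1287 rpm, dir flips to −; running = −1089.1287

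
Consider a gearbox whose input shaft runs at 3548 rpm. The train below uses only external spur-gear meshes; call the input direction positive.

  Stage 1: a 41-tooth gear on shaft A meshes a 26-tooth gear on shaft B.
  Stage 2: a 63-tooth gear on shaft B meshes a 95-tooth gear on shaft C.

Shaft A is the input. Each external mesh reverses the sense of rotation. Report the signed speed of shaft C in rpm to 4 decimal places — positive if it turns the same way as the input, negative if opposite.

+3710.3174 rpm (same as input, |ω| = 3710.3174 rpm)

Stage 1 [41T→26T]: ω = 3548.0000×41/26 = 5594.9231 rpm, dir flips to −; running = −5594.9231
Stage 2 [63T→95T]: ω = 5594.9231×63/95 = 3710.3174 rpm, dir flips to +; running = +3710.3174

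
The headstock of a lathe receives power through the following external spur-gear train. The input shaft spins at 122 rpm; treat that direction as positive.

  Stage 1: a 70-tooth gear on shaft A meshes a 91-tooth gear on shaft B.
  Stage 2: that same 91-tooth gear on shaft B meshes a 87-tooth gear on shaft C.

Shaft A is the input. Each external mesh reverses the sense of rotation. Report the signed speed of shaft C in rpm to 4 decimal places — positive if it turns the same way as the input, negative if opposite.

Stage 1 [70T→91T]: ω = 122.0000×70/91 = 93.8462 rpm, dir flips to −; running = −93.8462
Stage 2 [91T→87T]: ω = 93.8462×91/87 = 98.1609 rpm, dir flips to +; running = +98.1609

+98.1609 rpm (same as input, |ω| = 98.1609 rpm)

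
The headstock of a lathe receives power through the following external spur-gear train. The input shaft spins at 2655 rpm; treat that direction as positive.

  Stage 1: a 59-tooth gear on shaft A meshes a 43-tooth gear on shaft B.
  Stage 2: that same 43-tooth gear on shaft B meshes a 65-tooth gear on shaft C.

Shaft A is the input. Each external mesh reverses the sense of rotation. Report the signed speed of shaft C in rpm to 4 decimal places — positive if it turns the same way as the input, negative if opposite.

Stage 1 [59T→43T]: ω = 2655.0000×59/43 = 3642.9070 rpm, dir flips to −; running = −3642.9070
Stage 2 [43T→65T]: ω = 3642.9070×43/65 = 2409.9231 rpm, dir flips to +; running = +2409.9231

+2409.9231 rpm (same as input, |ω| = 2409.9231 rpm)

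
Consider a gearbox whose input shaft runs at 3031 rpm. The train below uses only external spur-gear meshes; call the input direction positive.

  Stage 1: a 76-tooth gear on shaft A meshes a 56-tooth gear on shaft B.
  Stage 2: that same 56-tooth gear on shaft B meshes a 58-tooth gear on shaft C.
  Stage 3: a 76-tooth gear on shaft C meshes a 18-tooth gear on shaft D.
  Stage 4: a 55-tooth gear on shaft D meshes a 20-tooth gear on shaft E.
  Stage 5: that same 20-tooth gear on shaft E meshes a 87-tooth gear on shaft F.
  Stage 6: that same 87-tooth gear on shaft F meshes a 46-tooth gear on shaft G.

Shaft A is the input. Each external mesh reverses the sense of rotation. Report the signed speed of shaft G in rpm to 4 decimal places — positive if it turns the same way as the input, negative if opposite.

+20050.1433 rpm (same as input, |ω| = 20050.1433 rpm)

Stage 1 [76T→56T]: ω = 3031.0000×76/56 = 4113.5000 rpm, dir flips to −; running = −4113.5000
Stage 2 [56T→58T]: ω = 4113.5000×56/58 = 3971.6552 rpm, dir flips to +; running = +3971.6552
Stage 3 [76T→18T]: ω = 3971.6552×76/18 = 16769.2107 rpm, dir flips to −; running = −16769.2107
Stage 4 [55T→20T]: ω = 16769.2107×55/20 = 46115.3295 rpm, dir flips to +; running = +46115.3295
Stage 5 [20T→87T]: ω = 46115.3295×20/87 = 10601.2252 rpm, dir flips to −; running = −10601.2252
Stage 6 [87T→46T]: ω = 10601.2252×87/46 = 20050.1433 rpm, dir flips to +; running = +20050.1433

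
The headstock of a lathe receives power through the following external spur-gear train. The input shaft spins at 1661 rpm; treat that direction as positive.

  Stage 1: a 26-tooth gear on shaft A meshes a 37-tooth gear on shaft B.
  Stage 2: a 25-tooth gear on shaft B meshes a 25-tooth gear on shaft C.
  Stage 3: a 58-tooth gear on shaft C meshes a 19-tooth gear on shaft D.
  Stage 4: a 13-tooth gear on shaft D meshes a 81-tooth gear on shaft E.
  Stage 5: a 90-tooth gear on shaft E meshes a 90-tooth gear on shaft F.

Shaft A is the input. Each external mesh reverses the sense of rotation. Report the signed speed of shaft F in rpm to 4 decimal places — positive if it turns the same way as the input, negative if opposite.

-571.8393 rpm (opposite to input, |ω| = 571.8393 rpm)

Stage 1 [26T→37T]: ω = 1661.0000×26/37 = 1167.1892 rpm, dir flips to −; running = −1167.1892
Stage 2 [25T→25T]: ω = 1167.1892×25/25 = 1167.1892 rpm, dir flips to +; running = +1167.1892
Stage 3 [58T→19T]: ω = 1167.1892×58/19 = 3562.9986 rpm, dir flips to −; running = −3562.9986
Stage 4 [13T→81T]: ω = 3562.9986×13/81 = 571.8393 rpm, dir flips to +; running = +571.8393
Stage 5 [90T→90T]: ω = 571.8393×90/90 = 571.8393 rpm, dir flips to −; running = −571.8393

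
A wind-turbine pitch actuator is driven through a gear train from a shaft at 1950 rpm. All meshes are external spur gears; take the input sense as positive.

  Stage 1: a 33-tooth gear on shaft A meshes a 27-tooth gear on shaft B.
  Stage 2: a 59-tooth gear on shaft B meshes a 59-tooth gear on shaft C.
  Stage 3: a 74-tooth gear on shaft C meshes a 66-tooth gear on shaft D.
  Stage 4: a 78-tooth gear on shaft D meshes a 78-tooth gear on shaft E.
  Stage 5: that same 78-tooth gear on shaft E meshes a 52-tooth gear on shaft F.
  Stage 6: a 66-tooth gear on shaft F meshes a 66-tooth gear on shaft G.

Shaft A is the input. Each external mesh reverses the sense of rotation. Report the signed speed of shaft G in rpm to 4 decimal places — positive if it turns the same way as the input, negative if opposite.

Stage 1 [33T→27T]: ω = 1950.0000×33/27 = 2383.3333 rpm, dir flips to −; running = −2383.3333
Stage 2 [59T→59T]: ω = 2383.3333×59/59 = 2383.3333 rpm, dir flips to +; running = +2383.3333
Stage 3 [74T→66T]: ω = 2383.3333×74/66 = 2672.2222 rpm, dir flips to −; running = −2672.2222
Stage 4 [78T→78T]: ω = 2672.2222×78/78 = 2672.2222 rpm, dir flips to +; running = +2672.2222
Stage 5 [78T→52T]: ω = 2672.2222×78/52 = 4008.3333 rpm, dir flips to −; running = −4008.3333
Stage 6 [66T→66T]: ω = 4008.3333×66/66 = 4008.3333 rpm, dir flips to +; running = +4008.3333

+4008.3333 rpm (same as input, |ω| = 4008.3333 rpm)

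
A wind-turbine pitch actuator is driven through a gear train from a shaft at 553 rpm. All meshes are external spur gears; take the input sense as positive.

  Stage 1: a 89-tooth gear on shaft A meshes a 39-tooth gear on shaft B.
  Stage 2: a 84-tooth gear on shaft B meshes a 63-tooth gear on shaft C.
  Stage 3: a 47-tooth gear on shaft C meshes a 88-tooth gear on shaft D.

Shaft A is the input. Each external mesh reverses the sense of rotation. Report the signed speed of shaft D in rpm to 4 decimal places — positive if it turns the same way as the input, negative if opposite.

Stage 1 [89T→39T]: ω = 553.0000×89/39 = 1261.9744 rpm, dir flips to −; running = −1261.9744
Stage 2 [84T→63T]: ω = 1261.9744×84/63 = 1682.6325 rpm, dir flips to +; running = +1682.6325
Stage 3 [47T→88T]: ω = 1682.6325×47/88 = 898.6787 rpm, dir flips to −; running = −898.6787

-898.6787 rpm (opposite to input, |ω| = 898.6787 rpm)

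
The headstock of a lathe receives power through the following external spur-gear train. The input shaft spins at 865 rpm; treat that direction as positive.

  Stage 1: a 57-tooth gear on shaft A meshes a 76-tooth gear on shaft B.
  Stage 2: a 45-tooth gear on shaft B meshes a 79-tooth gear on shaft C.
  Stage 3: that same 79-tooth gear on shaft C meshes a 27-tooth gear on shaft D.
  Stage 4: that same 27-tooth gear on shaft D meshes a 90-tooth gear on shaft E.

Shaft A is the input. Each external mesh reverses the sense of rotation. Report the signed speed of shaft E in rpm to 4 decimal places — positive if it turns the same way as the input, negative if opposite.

+324.3750 rpm (same as input, |ω| = 324.3750 rpm)

Stage 1 [57T→76T]: ω = 865.0000×57/76 = 648.7500 rpm, dir flips to −; running = −648.7500
Stage 2 [45T→79T]: ω = 648.7500×45/79 = 369.5411 rpm, dir flips to +; running = +369.5411
Stage 3 [79T→27T]: ω = 369.5411×79/27 = 1081.2500 rpm, dir flips to −; running = −1081.2500
Stage 4 [27T→90T]: ω = 1081.2500×27/90 = 324.3750 rpm, dir flips to +; running = +324.3750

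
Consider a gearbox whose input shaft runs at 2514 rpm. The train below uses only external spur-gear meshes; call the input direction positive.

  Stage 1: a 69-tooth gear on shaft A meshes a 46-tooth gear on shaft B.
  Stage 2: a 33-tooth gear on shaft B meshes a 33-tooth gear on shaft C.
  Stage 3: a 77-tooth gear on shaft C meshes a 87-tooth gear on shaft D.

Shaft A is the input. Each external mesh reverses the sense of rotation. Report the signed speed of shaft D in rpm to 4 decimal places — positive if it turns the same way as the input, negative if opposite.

Stage 1 [69T→46T]: ω = 2514.0000×69/46 = 3771.0000 rpm, dir flips to −; running = −3771.0000
Stage 2 [33T→33T]: ω = 3771.0000×33/33 = 3771.0000 rpm, dir flips to +; running = +3771.0000
Stage 3 [77T→87T]: ω = 3771.0000×77/87 = 3337.5517 rpm, dir flips to −; running = −3337.5517

-3337.5517 rpm (opposite to input, |ω| = 3337.5517 rpm)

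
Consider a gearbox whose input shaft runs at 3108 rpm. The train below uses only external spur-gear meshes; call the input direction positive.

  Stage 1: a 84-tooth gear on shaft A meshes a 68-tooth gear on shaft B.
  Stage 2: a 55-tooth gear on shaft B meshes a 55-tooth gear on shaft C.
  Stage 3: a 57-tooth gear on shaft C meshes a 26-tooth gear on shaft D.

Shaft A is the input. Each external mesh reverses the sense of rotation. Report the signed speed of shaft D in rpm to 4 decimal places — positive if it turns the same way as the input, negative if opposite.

Stage 1 [84T→68T]: ω = 3108.0000×84/68 = 3839.2941 rpm, dir flips to −; running = −3839.2941
Stage 2 [55T→55T]: ω = 3839.2941×55/55 = 3839.2941 rpm, dir flips to +; running = +3839.2941
Stage 3 [57T→26T]: ω = 3839.2941×57/26 = 8416.9140 rpm, dir flips to −; running = −8416.9140

-8416.9140 rpm (opposite to input, |ω| = 8416.9140 rpm)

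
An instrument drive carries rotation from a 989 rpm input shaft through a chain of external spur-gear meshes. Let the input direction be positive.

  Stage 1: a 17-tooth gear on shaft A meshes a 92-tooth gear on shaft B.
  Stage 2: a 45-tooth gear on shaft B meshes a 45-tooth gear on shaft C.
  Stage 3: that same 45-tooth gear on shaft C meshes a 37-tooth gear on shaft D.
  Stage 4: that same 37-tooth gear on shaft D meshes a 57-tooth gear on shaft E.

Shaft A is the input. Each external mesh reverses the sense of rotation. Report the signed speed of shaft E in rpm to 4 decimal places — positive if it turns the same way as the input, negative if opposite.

Stage 1 [17T→92T]: ω = 989.0000×17/92 = 182.7500 rpm, dir flips to −; running = −182.7500
Stage 2 [45T→45T]: ω = 182.7500×45/45 = 182.7500 rpm, dir flips to +; running = +182.7500
Stage 3 [45T→37T]: ω = 182.7500×45/37 = 222.2635 rpm, dir flips to −; running = −222.2635
Stage 4 [37T→57T]: ω = 222.2635×37/57 = 144.2763 rpm, dir flips to +; running = +144.2763

+144.2763 rpm (same as input, |ω| = 144.2763 rpm)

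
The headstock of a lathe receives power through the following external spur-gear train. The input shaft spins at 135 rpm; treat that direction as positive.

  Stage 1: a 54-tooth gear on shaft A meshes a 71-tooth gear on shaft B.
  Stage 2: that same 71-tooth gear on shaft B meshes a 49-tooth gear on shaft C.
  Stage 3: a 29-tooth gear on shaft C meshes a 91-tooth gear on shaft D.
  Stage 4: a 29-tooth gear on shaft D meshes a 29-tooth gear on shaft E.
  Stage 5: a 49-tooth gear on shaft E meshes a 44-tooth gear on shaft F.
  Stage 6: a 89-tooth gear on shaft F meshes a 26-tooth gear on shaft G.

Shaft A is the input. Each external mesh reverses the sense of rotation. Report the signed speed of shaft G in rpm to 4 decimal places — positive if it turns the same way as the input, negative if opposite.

+180.7374 rpm (same as input, |ω| = 180.7374 rpm)

Stage 1 [54T→71T]: ω = 135.0000×54/71 = 102.6761 rpm, dir flips to −; running = −102.6761
Stage 2 [71T→49T]: ω = 102.6761×71/49 = 148.7755 rpm, dir flips to +; running = +148.7755
Stage 3 [29T→91T]: ω = 148.7755×29/91 = 47.4120 rpm, dir flips to −; running = −47.4120
Stage 4 [29T→29T]: ω = 47.4120×29/29 = 47.4120 rpm, dir flips to +; running = +47.4120
Stage 5 [49T→44T]: ω = 47.4120×49/44 = 52.7997 rpm, dir flips to −; running = −52.7997
Stage 6 [89T→26T]: ω = 52.7997×89/26 = 180.7374 rpm, dir flips to +; running = +180.7374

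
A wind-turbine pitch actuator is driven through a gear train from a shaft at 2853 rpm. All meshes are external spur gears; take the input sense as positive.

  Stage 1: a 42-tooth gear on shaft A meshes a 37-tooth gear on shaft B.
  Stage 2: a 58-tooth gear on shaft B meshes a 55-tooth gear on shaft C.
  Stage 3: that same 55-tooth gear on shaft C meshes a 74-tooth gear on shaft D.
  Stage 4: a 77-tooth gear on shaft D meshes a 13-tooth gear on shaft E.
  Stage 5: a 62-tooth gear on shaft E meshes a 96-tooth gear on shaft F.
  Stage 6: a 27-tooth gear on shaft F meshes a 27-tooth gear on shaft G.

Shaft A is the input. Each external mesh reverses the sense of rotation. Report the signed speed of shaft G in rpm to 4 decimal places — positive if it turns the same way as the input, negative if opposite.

Stage 1 [42T→37T]: ω = 2853.0000×42/37 = 3238.5405 rpm, dir flips to −; running = −3238.5405
Stage 2 [58T→55T]: ω = 3238.5405×58/55 = 3415.1882 rpm, dir flips to +; running = +3415.1882
Stage 3 [55T→74T]: ω = 3415.1882×55/74 = 2538.3156 rpm, dir flips to −; running = −2538.3156
Stage 4 [77T→13T]: ω = 2538.3156×77/13 = 15034.6383 rpm, dir flips to +; running = +15034.6383
Stage 5 [62T→96T]: ω = 15034.6383×62/96 = 9709.8706 rpm, dir flips to −; running = −9709.8706
Stage 6 [27T→27T]: ω = 9709.8706×27/27 = 9709.8706 rpm, dir flips to +; running = +9709.8706

+9709.8706 rpm (same as input, |ω| = 9709.8706 rpm)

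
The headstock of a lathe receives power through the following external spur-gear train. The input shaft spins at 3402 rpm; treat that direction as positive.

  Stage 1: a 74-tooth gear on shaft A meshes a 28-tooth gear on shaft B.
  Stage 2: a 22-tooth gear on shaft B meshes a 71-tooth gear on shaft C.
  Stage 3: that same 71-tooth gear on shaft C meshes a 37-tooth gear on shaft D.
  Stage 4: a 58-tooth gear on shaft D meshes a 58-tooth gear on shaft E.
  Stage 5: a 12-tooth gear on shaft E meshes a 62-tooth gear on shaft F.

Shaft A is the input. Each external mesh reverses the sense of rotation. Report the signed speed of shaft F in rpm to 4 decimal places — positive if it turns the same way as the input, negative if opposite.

Stage 1 [74T→28T]: ω = 3402.0000×74/28 = 8991.0000 rpm, dir flips to −; running = −8991.0000
Stage 2 [22T→71T]: ω = 8991.0000×22/71 = 2785.9437 rpm, dir flips to +; running = +2785.9437
Stage 3 [71T→37T]: ω = 2785.9437×71/37 = 5346.0000 rpm, dir flips to −; running = −5346.0000
Stage 4 [58T→58T]: ω = 5346.0000×58/58 = 5346.0000 rpm, dir flips to +; running = +5346.0000
Stage 5 [12T→62T]: ω = 5346.0000×12/62 = 1034.7097 rpm, dir flips to −; running = −1034.7097

-1034.7097 rpm (opposite to input, |ω| = 1034.7097 rpm)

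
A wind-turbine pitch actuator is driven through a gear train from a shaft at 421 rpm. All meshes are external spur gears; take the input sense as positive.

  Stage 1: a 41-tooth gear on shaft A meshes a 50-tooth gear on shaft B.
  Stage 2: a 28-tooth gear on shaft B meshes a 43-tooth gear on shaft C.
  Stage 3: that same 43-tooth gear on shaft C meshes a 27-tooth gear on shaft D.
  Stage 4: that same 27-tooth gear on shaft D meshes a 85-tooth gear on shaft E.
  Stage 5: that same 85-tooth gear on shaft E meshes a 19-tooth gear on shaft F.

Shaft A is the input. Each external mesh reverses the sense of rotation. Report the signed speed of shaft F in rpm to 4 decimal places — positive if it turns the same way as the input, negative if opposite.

Stage 1 [41T→50T]: ω = 421.0000×41/50 = 345.2200 rpm, dir flips to −; running = −345.2200
Stage 2 [28T→43T]: ω = 345.2200×28/43 = 224.7944 rpm, dir flips to +; running = +224.7944
Stage 3 [43T→27T]: ω = 224.7944×43/27 = 358.0059 rpm, dir flips to −; running = −358.0059
Stage 4 [27T→85T]: ω = 358.0059×27/85 = 113.7195 rpm, dir flips to +; running = +113.7195
Stage 5 [85T→19T]: ω = 113.7195×85/19 = 508.7453 rpm, dir flips to −; running = −508.7453

-508.7453 rpm (opposite to input, |ω| = 508.7453 rpm)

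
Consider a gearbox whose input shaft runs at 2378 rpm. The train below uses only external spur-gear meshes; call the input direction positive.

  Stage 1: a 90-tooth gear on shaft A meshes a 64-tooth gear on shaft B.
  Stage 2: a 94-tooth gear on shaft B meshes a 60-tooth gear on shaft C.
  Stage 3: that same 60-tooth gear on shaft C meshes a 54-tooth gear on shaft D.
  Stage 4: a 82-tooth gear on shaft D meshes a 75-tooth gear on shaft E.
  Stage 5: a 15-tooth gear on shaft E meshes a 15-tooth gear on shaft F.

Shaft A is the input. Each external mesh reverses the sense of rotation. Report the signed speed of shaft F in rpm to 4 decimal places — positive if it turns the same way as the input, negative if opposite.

-6364.4528 rpm (opposite to input, |ω| = 6364.4528 rpm)

Stage 1 [90T→64T]: ω = 2378.0000×90/64 = 3344.0625 rpm, dir flips to −; running = −3344.0625
Stage 2 [94T→60T]: ω = 3344.0625×94/60 = 5239.0312 rpm, dir flips to +; running = +5239.0312
Stage 3 [60T→54T]: ω = 5239.0312×60/54 = 5821.1458 rpm, dir flips to −; running = −5821.1458
Stage 4 [82T→75T]: ω = 5821.1458×82/75 = 6364.4528 rpm, dir flips to +; running = +6364.4528
Stage 5 [15T→15T]: ω = 6364.4528×15/15 = 6364.4528 rpm, dir flips to −; running = −6364.4528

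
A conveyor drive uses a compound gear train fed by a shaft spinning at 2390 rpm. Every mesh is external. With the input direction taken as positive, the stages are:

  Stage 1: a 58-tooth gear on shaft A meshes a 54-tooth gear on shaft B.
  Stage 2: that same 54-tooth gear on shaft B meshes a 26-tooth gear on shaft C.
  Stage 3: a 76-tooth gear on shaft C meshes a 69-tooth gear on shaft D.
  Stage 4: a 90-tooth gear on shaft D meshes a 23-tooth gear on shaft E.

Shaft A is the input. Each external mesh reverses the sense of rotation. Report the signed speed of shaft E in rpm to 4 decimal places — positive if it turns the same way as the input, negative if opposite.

Stage 1 [58T→54T]: ω = 2390.0000×58/54 = 2567.0370 rpm, dir flips to −; running = −2567.0370
Stage 2 [54T→26T]: ω = 2567.0370×54/26 = 5331.5385 rpm, dir flips to +; running = +5331.5385
Stage 3 [76T→69T]: ω = 5331.5385×76/69 = 5872.4192 rpm, dir flips to −; running = −5872.4192
Stage 4 [90T→23T]: ω = 5872.4192×90/23 = 22979.0316 rpm, dir flips to +; running = +22979.0316

+22979.0316 rpm (same as input, |ω| = 22979.0316 rpm)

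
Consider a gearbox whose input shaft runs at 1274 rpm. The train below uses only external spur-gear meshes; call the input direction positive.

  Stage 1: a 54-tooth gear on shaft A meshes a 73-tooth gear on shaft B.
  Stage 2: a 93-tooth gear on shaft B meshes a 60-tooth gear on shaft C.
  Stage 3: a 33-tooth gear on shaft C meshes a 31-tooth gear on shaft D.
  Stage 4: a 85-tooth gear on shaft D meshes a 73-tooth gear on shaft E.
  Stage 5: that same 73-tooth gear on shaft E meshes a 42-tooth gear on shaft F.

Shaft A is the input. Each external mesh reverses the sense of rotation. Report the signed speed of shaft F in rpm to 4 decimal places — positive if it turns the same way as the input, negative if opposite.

-3146.9795 rpm (opposite to input, |ω| = 3146.9795 rpm)

Stage 1 [54T→73T]: ω = 1274.0000×54/73 = 942.4110 rpm, dir flips to −; running = −942.4110
Stage 2 [93T→60T]: ω = 942.4110×93/60 = 1460.7370 rpm, dir flips to +; running = +1460.7370
Stage 3 [33T→31T]: ω = 1460.7370×33/31 = 1554.9781 rpm, dir flips to −; running = −1554.9781
Stage 4 [85T→73T]: ω = 1554.9781×85/73 = 1810.5909 rpm, dir flips to +; running = +1810.5909
Stage 5 [73T→42T]: ω = 1810.5909×73/42 = 3146.9795 rpm, dir flips to −; running = −3146.9795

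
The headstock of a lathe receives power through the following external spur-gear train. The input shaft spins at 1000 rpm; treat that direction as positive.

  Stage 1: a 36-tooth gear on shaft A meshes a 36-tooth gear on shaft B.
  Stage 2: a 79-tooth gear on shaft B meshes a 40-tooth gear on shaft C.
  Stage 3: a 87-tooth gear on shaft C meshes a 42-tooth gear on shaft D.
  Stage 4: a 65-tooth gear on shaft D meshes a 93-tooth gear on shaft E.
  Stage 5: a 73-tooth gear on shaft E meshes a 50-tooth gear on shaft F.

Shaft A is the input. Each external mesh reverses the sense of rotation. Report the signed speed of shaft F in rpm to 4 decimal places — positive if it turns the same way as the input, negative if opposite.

Stage 1 [36T→36T]: ω = 1000.0000×36/36 = 1000.0000 rpm, dir flips to −; running = −1000.0000
Stage 2 [79T→40T]: ω = 1000.0000×79/40 = 1975.0000 rpm, dir flips to +; running = +1975.0000
Stage 3 [87T→42T]: ω = 1975.0000×87/42 = 4091.0714 rpm, dir flips to −; running = −4091.0714
Stage 4 [65T→93T]: ω = 4091.0714×65/93 = 2859.3510 rpm, dir flips to +; running = +2859.3510
Stage 5 [73T→50T]: ω = 2859.3510×73/50 = 4174.6525 rpm, dir flips to −; running = −4174.6525

-4174.6525 rpm (opposite to input, |ω| = 4174.6525 rpm)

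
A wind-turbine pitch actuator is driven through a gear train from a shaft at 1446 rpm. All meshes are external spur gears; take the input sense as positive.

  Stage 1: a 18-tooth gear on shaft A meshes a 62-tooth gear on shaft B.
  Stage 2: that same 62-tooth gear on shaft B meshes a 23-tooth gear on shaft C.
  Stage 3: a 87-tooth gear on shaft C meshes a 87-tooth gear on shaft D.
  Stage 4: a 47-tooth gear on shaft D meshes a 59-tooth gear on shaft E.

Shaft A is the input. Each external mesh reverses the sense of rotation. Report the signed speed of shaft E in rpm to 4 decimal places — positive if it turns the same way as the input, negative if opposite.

Stage 1 [18T→62T]: ω = 1446.0000×18/62 = 419.8065 rpm, dir flips to −; running = −419.8065
Stage 2 [62T→23T]: ω = 419.8065×62/23 = 1131.6522 rpm, dir flips to +; running = +1131.6522
Stage 3 [87T→87T]: ω = 1131.6522×87/87 = 1131.6522 rpm, dir flips to −; running = −1131.6522
Stage 4 [47T→59T]: ω = 1131.6522×47/59 = 901.4856 rpm, dir flips to +; running = +901.4856

+901.4856 rpm (same as input, |ω| = 901.4856 rpm)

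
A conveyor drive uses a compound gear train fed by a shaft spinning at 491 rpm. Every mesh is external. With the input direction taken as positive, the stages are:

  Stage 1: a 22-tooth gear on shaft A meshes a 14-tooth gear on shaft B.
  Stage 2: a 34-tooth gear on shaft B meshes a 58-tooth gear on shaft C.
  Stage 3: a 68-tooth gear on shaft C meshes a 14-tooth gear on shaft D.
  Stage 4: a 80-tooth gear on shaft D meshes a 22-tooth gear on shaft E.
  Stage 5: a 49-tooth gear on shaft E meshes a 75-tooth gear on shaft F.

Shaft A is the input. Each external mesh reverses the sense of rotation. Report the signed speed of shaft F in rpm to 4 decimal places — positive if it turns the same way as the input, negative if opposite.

Stage 1 [22T→14T]: ω = 491.0000×22/14 = 771.5714 rpm, dir flips to −; running = −771.5714
Stage 2 [34T→58T]: ω = 771.5714×34/58 = 452.3005 rpm, dir flips to +; running = +452.3005
Stage 3 [68T→14T]: ω = 452.3005×68/14 = 2196.8881 rpm, dir flips to −; running = −2196.8881
Stage 4 [80T→22T]: ω = 2196.8881×80/22 = 7988.6840 rpm, dir flips to +; running = +7988.6840
Stage 5 [49T→75T]: ω = 7988.6840×49/75 = 5219.2736 rpm, dir flips to −; running = −5219.2736

-5219.2736 rpm (opposite to input, |ω| = 5219.2736 rpm)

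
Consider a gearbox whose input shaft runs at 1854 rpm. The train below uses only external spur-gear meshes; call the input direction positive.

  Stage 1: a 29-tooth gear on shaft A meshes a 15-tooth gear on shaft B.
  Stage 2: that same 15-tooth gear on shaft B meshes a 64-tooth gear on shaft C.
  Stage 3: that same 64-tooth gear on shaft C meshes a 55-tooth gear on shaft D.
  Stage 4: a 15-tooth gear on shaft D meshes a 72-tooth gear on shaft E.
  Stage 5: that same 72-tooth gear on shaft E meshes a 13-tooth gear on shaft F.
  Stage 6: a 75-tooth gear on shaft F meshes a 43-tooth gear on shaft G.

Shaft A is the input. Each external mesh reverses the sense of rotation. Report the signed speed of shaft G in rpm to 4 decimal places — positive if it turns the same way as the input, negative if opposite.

+1967.3687 rpm (same as input, |ω| = 1967.3687 rpm)

Stage 1 [29T→15T]: ω = 1854.0000×29/15 = 3584.4000 rpm, dir flips to −; running = −3584.4000
Stage 2 [15T→64T]: ω = 3584.4000×15/64 = 840.0938 rpm, dir flips to +; running = +840.0938
Stage 3 [64T→55T]: ω = 840.0938×64/55 = 977.5636 rpm, dir flips to −; running = −977.5636
Stage 4 [15T→72T]: ω = 977.5636×15/72 = 203.6591 rpm, dir flips to +; running = +203.6591
Stage 5 [72T→13T]: ω = 203.6591×72/13 = 1127.9580 rpm, dir flips to −; running = −1127.9580
Stage 6 [75T→43T]: ω = 1127.9580×75/43 = 1967.3687 rpm, dir flips to +; running = +1967.3687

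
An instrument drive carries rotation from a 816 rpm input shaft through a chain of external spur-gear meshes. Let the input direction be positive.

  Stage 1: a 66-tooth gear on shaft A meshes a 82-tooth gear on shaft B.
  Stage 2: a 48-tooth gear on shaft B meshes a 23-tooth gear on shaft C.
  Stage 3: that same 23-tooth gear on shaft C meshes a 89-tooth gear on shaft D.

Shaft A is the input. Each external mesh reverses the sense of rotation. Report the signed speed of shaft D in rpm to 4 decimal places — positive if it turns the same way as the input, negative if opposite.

Stage 1 [66T→82T]: ω = 816.0000×66/82 = 656.7805 rpm, dir flips to −; running = −656.7805
Stage 2 [48T→23T]: ω = 656.7805×48/23 = 1370.6723 rpm, dir flips to +; running = +1370.6723
Stage 3 [23T→89T]: ω = 1370.6723×23/89 = 354.2187 rpm, dir flips to −; running = −354.2187

-354.2187 rpm (opposite to input, |ω| = 354.2187 rpm)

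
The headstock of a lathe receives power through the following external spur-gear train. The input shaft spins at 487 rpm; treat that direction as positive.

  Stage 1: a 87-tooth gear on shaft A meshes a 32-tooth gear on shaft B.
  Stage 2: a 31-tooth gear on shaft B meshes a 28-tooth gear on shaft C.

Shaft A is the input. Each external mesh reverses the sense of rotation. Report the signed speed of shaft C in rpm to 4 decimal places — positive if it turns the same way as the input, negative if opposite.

+1465.8917 rpm (same as input, |ω| = 1465.8917 rpm)

Stage 1 [87T→32T]: ω = 487.0000×87/32 = 1324.0312 rpm, dir flips to −; running = −1324.0312
Stage 2 [31T→28T]: ω = 1324.0312×31/28 = 1465.8917 rpm, dir flips to +; running = +1465.8917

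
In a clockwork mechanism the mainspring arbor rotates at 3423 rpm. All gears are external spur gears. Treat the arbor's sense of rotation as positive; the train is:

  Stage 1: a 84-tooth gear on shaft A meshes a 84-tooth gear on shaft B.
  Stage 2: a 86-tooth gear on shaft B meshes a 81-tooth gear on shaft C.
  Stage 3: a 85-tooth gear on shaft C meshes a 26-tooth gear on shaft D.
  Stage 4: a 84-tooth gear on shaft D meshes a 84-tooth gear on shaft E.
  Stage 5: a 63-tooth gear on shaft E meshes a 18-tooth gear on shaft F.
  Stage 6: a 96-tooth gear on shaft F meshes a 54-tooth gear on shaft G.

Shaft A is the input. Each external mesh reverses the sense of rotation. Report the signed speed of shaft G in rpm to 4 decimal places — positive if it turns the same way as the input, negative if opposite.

Stage 1 [84T→84T]: ω = 3423.0000×84/84 = 3423.0000 rpm, dir flips to −; running = −3423.0000
Stage 2 [86T→81T]: ω = 3423.0000×86/81 = 3634.2963 rpm, dir flips to +; running = +3634.2963
Stage 3 [85T→26T]: ω = 3634.2963×85/26 = 11881.3533 rpm, dir flips to −; running = −11881.3533
Stage 4 [84T→84T]: ω = 11881.3533×84/84 = 11881.3533 rpm, dir flips to +; running = +11881.3533
Stage 5 [63T→18T]: ω = 11881.3533×63/18 = 41584.7365 rpm, dir flips to −; running = −41584.7365
Stage 6 [96T→54T]: ω = 41584.7365×96/54 = 73928.4204 rpm, dir flips to +; running = +73928.4204

+73928.4204 rpm (same as input, |ω| = 73928.4204 rpm)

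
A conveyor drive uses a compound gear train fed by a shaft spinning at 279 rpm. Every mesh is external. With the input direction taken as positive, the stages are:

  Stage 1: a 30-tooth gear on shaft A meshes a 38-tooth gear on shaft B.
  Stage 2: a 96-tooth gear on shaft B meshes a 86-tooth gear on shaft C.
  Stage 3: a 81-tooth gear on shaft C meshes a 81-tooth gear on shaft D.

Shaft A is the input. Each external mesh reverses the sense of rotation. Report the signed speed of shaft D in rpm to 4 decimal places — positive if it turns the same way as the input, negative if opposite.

-245.8752 rpm (opposite to input, |ω| = 245.8752 rpm)

Stage 1 [30T→38T]: ω = 279.0000×30/38 = 220.2632 rpm, dir flips to −; running = −220.2632
Stage 2 [96T→86T]: ω = 220.2632×96/86 = 245.8752 rpm, dir flips to +; running = +245.8752
Stage 3 [81T→81T]: ω = 245.8752×81/81 = 245.8752 rpm, dir flips to −; running = −245.8752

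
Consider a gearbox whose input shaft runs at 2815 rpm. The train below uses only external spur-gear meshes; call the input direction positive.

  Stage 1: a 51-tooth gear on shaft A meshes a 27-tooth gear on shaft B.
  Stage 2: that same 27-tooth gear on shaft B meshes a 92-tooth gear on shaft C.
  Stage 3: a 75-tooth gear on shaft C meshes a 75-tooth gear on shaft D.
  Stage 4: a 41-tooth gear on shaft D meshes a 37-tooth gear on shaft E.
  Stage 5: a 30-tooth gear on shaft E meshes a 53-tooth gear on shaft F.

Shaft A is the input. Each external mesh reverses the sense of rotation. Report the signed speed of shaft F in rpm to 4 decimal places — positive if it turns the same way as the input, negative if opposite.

Stage 1 [51T→27T]: ω = 2815.0000×51/27 = 5317.2222 rpm, dir flips to −; running = −5317.2222
Stage 2 [27T→92T]: ω = 5317.2222×27/92 = 1560.4891 rpm, dir flips to +; running = +1560.4891
Stage 3 [75T→75T]: ω = 1560.4891×75/75 = 1560.4891 rpm, dir flips to −; running = −1560.4891
Stage 4 [41T→37T]: ω = 1560.4891×41/37 = 1729.1907 rpm, dir flips to +; running = +1729.1907
Stage 5 [30T→53T]: ω = 1729.1907×30/53 = 978.7872 rpm, dir flips to −; running = −978.7872

-978.7872 rpm (opposite to input, |ω| = 978.7872 rpm)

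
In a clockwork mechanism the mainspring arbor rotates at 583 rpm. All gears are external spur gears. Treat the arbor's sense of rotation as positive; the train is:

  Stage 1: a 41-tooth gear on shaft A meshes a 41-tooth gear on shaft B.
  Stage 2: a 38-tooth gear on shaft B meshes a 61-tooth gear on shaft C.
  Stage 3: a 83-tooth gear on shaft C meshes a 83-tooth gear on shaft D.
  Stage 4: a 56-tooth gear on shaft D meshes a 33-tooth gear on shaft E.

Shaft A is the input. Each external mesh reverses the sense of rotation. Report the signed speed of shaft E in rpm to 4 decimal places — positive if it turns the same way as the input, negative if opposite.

Stage 1 [41T→41T]: ω = 583.0000×41/41 = 583.0000 rpm, dir flips to −; running = −583.0000
Stage 2 [38T→61T]: ω = 583.0000×38/61 = 363.1803 rpm, dir flips to +; running = +363.1803
Stage 3 [83T→83T]: ω = 363.1803×83/83 = 363.1803 rpm, dir flips to −; running = −363.1803
Stage 4 [56T→33T]: ω = 363.1803×56/33 = 616.3060 rpm, dir flips to +; running = +616.3060

+616.3060 rpm (same as input, |ω| = 616.3060 rpm)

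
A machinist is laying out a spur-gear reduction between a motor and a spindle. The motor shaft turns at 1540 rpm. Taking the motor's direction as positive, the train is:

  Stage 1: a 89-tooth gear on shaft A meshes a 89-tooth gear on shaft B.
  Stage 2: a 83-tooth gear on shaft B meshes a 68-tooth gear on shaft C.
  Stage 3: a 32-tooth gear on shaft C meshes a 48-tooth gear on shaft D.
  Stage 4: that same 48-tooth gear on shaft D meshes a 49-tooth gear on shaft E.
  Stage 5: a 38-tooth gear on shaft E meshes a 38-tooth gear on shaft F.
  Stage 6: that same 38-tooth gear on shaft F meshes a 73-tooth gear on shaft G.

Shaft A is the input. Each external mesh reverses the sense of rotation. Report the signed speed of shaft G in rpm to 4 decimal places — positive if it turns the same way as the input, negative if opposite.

+639.0054 rpm (same as input, |ω| = 639.0054 rpm)

Stage 1 [89T→89T]: ω = 1540.0000×89/89 = 1540.0000 rpm, dir flips to −; running = −1540.0000
Stage 2 [83T→68T]: ω = 1540.0000×83/68 = 1879.7059 rpm, dir flips to +; running = +1879.7059
Stage 3 [32T→48T]: ω = 1879.7059×32/48 = 1253.1373 rpm, dir flips to −; running = −1253.1373
Stage 4 [48T→49T]: ω = 1253.1373×48/49 = 1227.5630 rpm, dir flips to +; running = +1227.5630
Stage 5 [38T→38T]: ω = 1227.5630×38/38 = 1227.5630 rpm, dir flips to −; running = −1227.5630
Stage 6 [38T→73T]: ω = 1227.5630×38/73 = 639.0054 rpm, dir flips to +; running = +639.0054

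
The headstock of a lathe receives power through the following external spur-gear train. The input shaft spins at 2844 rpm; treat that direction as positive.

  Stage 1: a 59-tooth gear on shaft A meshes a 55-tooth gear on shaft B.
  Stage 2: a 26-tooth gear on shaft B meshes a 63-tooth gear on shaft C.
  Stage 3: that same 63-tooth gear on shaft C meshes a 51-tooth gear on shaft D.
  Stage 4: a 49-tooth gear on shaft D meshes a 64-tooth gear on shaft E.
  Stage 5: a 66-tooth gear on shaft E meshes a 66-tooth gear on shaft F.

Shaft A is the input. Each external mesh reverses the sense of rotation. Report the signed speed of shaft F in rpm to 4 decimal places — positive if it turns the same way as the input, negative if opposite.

Stage 1 [59T→55T]: ω = 2844.0000×59/55 = 3050.8364 rpm, dir flips to −; running = −3050.8364
Stage 2 [26T→63T]: ω = 3050.8364×26/63 = 1259.0753 rpm, dir flips to +; running = +1259.0753
Stage 3 [63T→51T]: ω = 1259.0753×63/51 = 1555.3283 rpm, dir flips to −; running = −1555.3283
Stage 4 [49T→64T]: ω = 1555.3283×49/64 = 1190.7983 rpm, dir flips to +; running = +1190.7983
Stage 5 [66T→66T]: ω = 1190.7983×66/66 = 1190.7983 rpm, dir flips to −; running = −1190.7983

-1190.7983 rpm (opposite to input, |ω| = 1190.7983 rpm)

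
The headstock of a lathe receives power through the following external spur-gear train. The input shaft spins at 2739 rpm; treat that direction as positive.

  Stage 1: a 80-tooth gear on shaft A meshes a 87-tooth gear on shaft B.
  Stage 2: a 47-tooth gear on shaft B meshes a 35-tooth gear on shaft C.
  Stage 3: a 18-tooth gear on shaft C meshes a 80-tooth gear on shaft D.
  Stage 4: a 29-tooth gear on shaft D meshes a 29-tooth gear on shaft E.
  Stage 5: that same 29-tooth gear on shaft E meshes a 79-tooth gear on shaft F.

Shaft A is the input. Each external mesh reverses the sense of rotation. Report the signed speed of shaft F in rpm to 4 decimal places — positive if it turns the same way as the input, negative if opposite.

Stage 1 [80T→87T]: ω = 2739.0000×80/87 = 2518.6207 rpm, dir flips to −; running = −2518.6207
Stage 2 [47T→35T]: ω = 2518.6207×47/35 = 3382.1478 rpm, dir flips to +; running = +3382.1478
Stage 3 [18T→80T]: ω = 3382.1478×18/80 = 760.9833 rpm, dir flips to −; running = −760.9833
Stage 4 [29T→29T]: ω = 760.9833×29/29 = 760.9833 rpm, dir flips to +; running = +760.9833
Stage 5 [29T→79T]: ω = 760.9833×29/79 = 279.3483 rpm, dir flips to −; running = −279.3483

-279.3483 rpm (opposite to input, |ω| = 279.3483 rpm)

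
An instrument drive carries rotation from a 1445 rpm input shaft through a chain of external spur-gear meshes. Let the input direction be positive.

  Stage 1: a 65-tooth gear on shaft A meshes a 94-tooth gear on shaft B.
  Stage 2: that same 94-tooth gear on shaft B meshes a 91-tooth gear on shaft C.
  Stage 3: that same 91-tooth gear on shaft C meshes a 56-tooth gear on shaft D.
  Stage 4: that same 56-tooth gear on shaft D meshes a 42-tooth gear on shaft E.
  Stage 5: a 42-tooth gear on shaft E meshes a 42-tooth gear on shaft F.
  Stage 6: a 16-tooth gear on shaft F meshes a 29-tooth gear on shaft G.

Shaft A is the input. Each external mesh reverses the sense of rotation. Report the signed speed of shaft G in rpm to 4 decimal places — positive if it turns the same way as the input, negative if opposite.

Stage 1 [65T→94T]: ω = 1445.0000×65/94 = 999.2021 rpm, dir flips to −; running = −999.2021
Stage 2 [94T→91T]: ω = 999.2021×94/91 = 1032.1429 rpm, dir flips to +; running = +1032.1429
Stage 3 [91T→56T]: ω = 1032.1429×91/56 = 1677.2321 rpm, dir flips to −; running = −1677.2321
Stage 4 [56T→42T]: ω = 1677.2321×56/42 = 2236.3095 rpm, dir flips to +; running = +2236.3095
Stage 5 [42T→42T]: ω = 2236.3095×42/42 = 2236.3095 rpm, dir flips to −; running = −2236.3095
Stage 6 [16T→29T]: ω = 2236.3095×16/29 = 1233.8259 rpm, dir flips to +; running = +1233.8259

+1233.8259 rpm (same as input, |ω| = 1233.8259 rpm)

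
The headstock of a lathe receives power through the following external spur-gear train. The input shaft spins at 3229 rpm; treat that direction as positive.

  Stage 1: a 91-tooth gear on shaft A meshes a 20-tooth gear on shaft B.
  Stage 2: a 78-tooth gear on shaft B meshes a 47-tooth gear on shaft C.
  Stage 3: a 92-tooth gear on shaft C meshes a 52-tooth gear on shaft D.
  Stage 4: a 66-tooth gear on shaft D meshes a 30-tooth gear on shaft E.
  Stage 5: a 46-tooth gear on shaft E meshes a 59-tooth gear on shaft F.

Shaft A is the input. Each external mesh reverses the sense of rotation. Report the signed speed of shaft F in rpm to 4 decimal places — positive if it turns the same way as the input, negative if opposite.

Stage 1 [91T→20T]: ω = 3229.0000×91/20 = 14691.9500 rpm, dir flips to −; running = −14691.9500
Stage 2 [78T→47T]: ω = 14691.9500×78/47 = 24382.3851 rpm, dir flips to +; running = +24382.3851
Stage 3 [92T→52T]: ω = 24382.3851×92/52 = 43138.0660 rpm, dir flips to −; running = −43138.0660
Stage 4 [66T→30T]: ω = 43138.0660×66/30 = 94903.7451 rpm, dir flips to +; running = +94903.7451
Stage 5 [46T→59T]: ω = 94903.7451×46/59 = 73992.7504 rpm, dir flips to −; running = −73992.7504

-73992.7504 rpm (opposite to input, |ω| = 73992.7504 rpm)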